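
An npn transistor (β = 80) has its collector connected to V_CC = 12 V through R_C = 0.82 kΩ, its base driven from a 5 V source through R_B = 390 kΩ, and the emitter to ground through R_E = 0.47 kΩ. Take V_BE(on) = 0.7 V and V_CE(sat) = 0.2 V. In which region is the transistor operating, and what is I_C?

active; I_C ≈ 0.8 mA

Assume active. Base-emitter loop: I_B = (V_BB − V_BE)/(R_B + (β+1)R_E) = (5 − 0.7)/(390 + 81×0.47) = 0.01 mA.
I_C = β·I_B = 80×0.01 = 0.804 mA.
V_CE = V_CC − I_C·R_C − I_E·R_E = 12 − 0.804×0.82 − 0.814×0.47 = 11 V > V_CE(sat), so the active-region assumption holds.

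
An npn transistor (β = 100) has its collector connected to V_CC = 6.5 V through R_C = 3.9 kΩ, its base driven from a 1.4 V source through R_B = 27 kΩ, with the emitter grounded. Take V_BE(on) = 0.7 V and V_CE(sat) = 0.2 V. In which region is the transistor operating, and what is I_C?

Assume active: I_B = (1.4 − 0.7)/27 = 0.0259 mA, giving I_C = β·I_B = 2.59 mA.
But then V_CE = 6.5 − 2.59×3.9 = -3.61 V < V_CE(sat) = 0.2 V — impossible in the active region.
So the transistor is saturated. With V_CE = 0.2 V, I_C = (V_CC − 0.2)/R_C = 6.3/3.9 = 1.62 mA.
Check: β·I_B = 2.59 mA > I_C = 1.62 mA, confirming saturation.

saturation; I_C ≈ 1.6 mA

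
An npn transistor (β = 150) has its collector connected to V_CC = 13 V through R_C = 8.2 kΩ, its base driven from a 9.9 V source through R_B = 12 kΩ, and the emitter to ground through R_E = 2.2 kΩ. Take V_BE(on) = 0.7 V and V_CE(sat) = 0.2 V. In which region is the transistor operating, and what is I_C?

saturation; I_C ≈ 1.1 mA

Assume active: I_B = (9.9 − 0.7)/(12 + 151×2.2) = 0.0267 mA, I_C = β·I_B = 4.01 mA.
Then V_CE = 13 − 4.01×8.2 − 4.04×2.2 = -28.8 V < 0.2 V — the active assumption fails.
Re-solve with V_CE = 0.2 V. KCL at the emitter: V_E/R_E = (V_BB−0.7−V_E)/R_B + (V_CC−0.2−V_E)/R_C, giving V_E = 3.53 V.
I_C = (V_CC − 0.2 − V_E)/R_C = (12.8 − 3.53)/8.2 = 1.13 mA.
Check: I_B = (9.2 − 3.53)/12 = 0.473 mA, and β·I_B = 70.9 mA > I_C, confirming saturation.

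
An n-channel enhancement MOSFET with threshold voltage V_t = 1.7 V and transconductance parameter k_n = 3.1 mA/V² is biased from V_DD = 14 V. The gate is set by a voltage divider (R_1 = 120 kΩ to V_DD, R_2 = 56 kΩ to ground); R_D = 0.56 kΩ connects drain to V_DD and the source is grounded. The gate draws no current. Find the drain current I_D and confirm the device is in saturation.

V_G = V_DD·R_2/(R_1+R_2) = 14×56/176 = 4.45 V. With the source grounded, V_GS = V_G = 4.45 V.
Assume saturation: I_D = (k_n/2)(V_GS − V_t)² = (3.1/2)×(4.45 − 1.7)² = 1.55×2.75² = 11.8 mA.
V_DS = V_DD − I_D·R_D = 14 − 11.8×0.56 = 7.41 V.
Saturation requires V_DS ≥ V_GS − V_t = 2.75 V; 7.41 ≥ 2.75 ✓.

I_D ≈ 12 mA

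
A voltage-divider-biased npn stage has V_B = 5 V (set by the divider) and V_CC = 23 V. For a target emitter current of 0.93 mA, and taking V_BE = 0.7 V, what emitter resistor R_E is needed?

V_E = V_B − V_BE = 5 − 0.7 = 4.3 V.
R_E = V_E / I_E = 4.3 / 0.93 = 4.62 kΩ.

R_E ≈ 4.6 kΩ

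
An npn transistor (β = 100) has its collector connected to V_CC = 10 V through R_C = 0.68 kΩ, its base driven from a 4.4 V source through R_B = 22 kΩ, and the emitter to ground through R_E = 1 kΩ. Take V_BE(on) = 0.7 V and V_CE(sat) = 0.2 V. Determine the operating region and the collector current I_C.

active; I_C ≈ 3 mA

Assume active. Base-emitter loop: I_B = (V_BB − V_BE)/(R_B + (β+1)R_E) = (4.4 − 0.7)/(22 + 101×1) = 0.0301 mA.
I_C = β·I_B = 100×0.0301 = 3.01 mA.
V_CE = V_CC − I_C·R_C − I_E·R_E = 10 − 3.01×0.68 − 3.04×1 = 4.92 V > V_CE(sat), so the active-region assumption holds.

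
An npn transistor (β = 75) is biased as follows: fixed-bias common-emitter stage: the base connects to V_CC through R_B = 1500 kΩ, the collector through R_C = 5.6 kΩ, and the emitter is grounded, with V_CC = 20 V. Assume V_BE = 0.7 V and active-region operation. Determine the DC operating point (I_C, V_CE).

I_C ≈ 0.96 mA, V_CE ≈ 15 V

Base loop: V_CC = I_B·R_B + V_BE, so I_B = (20 − 0.7)/1500 kΩ = 0.0129 mA.
In the active region I_C = β·I_B = 75 × 0.0129 = 0.965 mA.
Collector loop: V_CE = V_CC − I_C·R_C = 20 − 0.965×5.6 = 14.6 V.
Since V_CE = 14.6 V > V_CE(sat) ≈ 0.2 V, the transistor is in the active region as assumed.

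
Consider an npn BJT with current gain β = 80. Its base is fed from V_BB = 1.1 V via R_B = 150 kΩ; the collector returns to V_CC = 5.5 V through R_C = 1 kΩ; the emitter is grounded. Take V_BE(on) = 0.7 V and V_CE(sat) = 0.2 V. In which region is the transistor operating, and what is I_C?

Assume active. Base-emitter loop: I_B = (V_BB − V_BE)/R_B = (1.1 − 0.7)/150 = 0.00267 mA.
I_C = β·I_B = 80×0.00267 = 0.213 mA.
V_CE = V_CC − I_C·R_C = 5.5 − 0.213×1 = 5.29 V > V_CE(sat), so the active-region assumption holds.

active; I_C ≈ 0.21 mA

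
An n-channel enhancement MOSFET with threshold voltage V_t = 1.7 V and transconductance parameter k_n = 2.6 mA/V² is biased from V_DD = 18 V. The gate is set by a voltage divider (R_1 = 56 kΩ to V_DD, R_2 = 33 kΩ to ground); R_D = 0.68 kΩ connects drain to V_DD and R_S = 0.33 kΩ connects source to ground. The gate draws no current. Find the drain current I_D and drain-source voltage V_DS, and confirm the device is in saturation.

I_D ≈ 7.7 mA, V_DS ≈ 10 V

V_G = V_DD·R_2/(R_1+R_2) = 18×33/89 = 6.67 V.
Assume saturation: I_D = (k_n/2)(V_GS − V_t)² with V_GS = V_G − I_D·R_S = 6.67 − 0.33·I_D.
Substituting gives 0.142·I_D² − 5.27·I_D + 32.2 = 0, with roots I_D = 7.7 or 29.5 mA.
The root I_D = 29.5 mA gives V_GS = -3.06 V ≤ V_t, so take I_D = 7.7 mA.
Then V_GS = 4.13 V and V_DS = V_DD − I_D(R_D+R_S) = 18 − 7.7×1.01 = 10.2 V.
Saturation requires V_DS ≥ V_GS − V_t = 2.43 V; 10.2 ≥ 2.43 ✓.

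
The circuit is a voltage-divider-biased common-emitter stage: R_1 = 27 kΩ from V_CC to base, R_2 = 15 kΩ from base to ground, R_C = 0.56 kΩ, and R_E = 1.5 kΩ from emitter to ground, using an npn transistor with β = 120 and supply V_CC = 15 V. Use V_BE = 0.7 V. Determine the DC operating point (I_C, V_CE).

Thevenize the base divider: V_Th = V_CC·R_2/(R_1+R_2) = 15×15/42 = 5.36 V, R_Th = R_1‖R_2 = 9.64 kΩ.
Base-emitter loop: V_Th = I_B·R_Th + V_BE + (β+1)I_B·R_E, so I_B = (5.36 − 0.7) / (9.64 + 121×1.5) = 0.0244 mA.
I_C = β·I_B = 120×0.0244 = 2.92 mA, and I_E = (β+1)I_B = 2.95 mA.
V_CE = V_CC − I_C·R_C − I_E·R_E = 15 − 2.92×0.56 − 2.95×1.5 = 8.94 V.
V_CE = 8.94 V > 0.2 V confirms active-region operation.

I_C ≈ 2.9 mA, V_CE ≈ 8.9 V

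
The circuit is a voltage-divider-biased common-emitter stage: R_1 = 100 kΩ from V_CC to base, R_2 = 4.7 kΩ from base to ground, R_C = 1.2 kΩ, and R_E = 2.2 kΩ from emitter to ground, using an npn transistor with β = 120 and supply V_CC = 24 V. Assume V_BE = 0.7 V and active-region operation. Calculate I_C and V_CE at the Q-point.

Thevenize the base divider: V_Th = V_CC·R_2/(R_1+R_2) = 24×4.7/105 = 1.08 V, R_Th = R_1‖R_2 = 4.49 kΩ.
Base-emitter loop: V_Th = I_B·R_Th + V_BE + (β+1)I_B·R_E, so I_B = (1.08 − 0.7) / (4.49 + 121×2.2) = 0.00139 mA.
I_C = β·I_B = 120×0.00139 = 0.167 mA, and I_E = (β+1)I_B = 0.169 mA.
V_CE = V_CC − I_C·R_C − I_E·R_E = 24 − 0.167×1.2 − 0.169×2.2 = 23.4 V.
V_CE = 23.4 V > 0.2 V confirms active-region operation.

I_C ≈ 0.17 mA, V_CE ≈ 23 V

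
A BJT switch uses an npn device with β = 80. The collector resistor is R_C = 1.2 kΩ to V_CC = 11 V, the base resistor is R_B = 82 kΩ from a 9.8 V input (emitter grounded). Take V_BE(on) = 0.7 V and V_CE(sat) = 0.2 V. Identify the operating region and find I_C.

Assume active. Base-emitter loop: I_B = (V_BB − V_BE)/R_B = (9.8 − 0.7)/82 = 0.111 mA.
I_C = β·I_B = 80×0.111 = 8.88 mA.
V_CE = V_CC − I_C·R_C = 11 − 8.88×1.2 = 0.346 V > V_CE(sat), so the active-region assumption holds.

active; I_C ≈ 8.9 mA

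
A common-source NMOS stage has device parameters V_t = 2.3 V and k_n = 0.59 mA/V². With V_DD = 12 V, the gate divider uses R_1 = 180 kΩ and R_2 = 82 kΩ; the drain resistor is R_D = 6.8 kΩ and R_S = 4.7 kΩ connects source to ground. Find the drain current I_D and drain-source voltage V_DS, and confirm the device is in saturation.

V_G = V_DD·R_2/(R_1+R_2) = 12×82/262 = 3.76 V.
Assume saturation: I_D = (k_n/2)(V_GS − V_t)² with V_GS = V_G − I_D·R_S = 3.76 − 4.7·I_D.
Substituting gives 6.52·I_D² − 5.04·I_D + 0.625 = 0, with roots I_D = 0.155 or 0.618 mA.
The root I_D = 0.618 mA gives V_GS = 0.853 V ≤ V_t, so take I_D = 0.155 mA.
Then V_GS = 3.03 V and V_DS = V_DD − I_D(R_D+R_S) = 12 − 0.155×11.5 = 10.2 V.
Saturation requires V_DS ≥ V_GS − V_t = 0.726 V; 10.2 ≥ 0.726 ✓.

I_D ≈ 0.16 mA, V_DS ≈ 10 V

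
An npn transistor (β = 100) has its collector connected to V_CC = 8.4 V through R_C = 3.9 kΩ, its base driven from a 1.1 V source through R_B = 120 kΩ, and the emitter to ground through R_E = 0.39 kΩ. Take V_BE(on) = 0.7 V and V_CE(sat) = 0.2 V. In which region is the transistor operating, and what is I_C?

active; I_C ≈ 0.25 mA

Assume active. Base-emitter loop: I_B = (V_BB − V_BE)/(R_B + (β+1)R_E) = (1.1 − 0.7)/(120 + 101×0.39) = 0.00251 mA.
I_C = β·I_B = 100×0.00251 = 0.251 mA.
V_CE = V_CC − I_C·R_C − I_E·R_E = 8.4 − 0.251×3.9 − 0.253×0.39 = 7.32 V > V_CE(sat), so the active-region assumption holds.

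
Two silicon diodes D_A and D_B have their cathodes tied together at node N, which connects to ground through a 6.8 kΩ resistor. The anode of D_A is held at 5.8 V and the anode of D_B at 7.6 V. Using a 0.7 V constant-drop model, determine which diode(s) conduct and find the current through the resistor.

Only D_B conducts; I_R ≈ 1 mA

Assume both conduct. Then node N would need to be at both 5.8−0.7 = 5.1 V and 7.6−0.7 = 6.9 V, which is impossible.
Assume only D_B conducts: V_N = 7.6 − 0.7 = 6.9 V, so I_R = 6.9/6.8 = 1.01 mA.
Check D_A: its anode-to-cathode voltage is 5.8 − 6.9 = -1.1 V < 0.7 V, so it is off. The assumption is consistent.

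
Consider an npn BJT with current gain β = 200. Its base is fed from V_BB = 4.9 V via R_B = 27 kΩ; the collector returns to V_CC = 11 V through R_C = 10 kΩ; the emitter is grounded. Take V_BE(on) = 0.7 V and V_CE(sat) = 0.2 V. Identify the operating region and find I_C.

saturation; I_C ≈ 1.1 mA

Assume active: I_B = (4.9 − 0.7)/27 = 0.156 mA, giving I_C = β·I_B = 31.1 mA.
But then V_CE = 11 − 31.1×10 = -300 V < V_CE(sat) = 0.2 V — impossible in the active region.
So the transistor is saturated. With V_CE = 0.2 V, I_C = (V_CC − 0.2)/R_C = 10.8/10 = 1.08 mA.
Check: β·I_B = 31.1 mA > I_C = 1.08 mA, confirming saturation.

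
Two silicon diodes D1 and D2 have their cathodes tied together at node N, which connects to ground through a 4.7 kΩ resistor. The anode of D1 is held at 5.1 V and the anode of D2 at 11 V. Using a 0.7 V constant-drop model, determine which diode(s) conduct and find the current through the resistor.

Assume both conduct. Then node N would need to be at both 5.1−0.7 = 4.4 V and 11−0.7 = 10.3 V, which is impossible.
Assume only D2 conducts: V_N = 11 − 0.7 = 10.3 V, so I_R = 10.3/4.7 = 2.19 mA.
Check D1: its anode-to-cathode voltage is 5.1 − 10.3 = -5.2 V < 0.7 V, so it is off. The assumption is consistent.

Only D2 conducts; I_R ≈ 2.2 mA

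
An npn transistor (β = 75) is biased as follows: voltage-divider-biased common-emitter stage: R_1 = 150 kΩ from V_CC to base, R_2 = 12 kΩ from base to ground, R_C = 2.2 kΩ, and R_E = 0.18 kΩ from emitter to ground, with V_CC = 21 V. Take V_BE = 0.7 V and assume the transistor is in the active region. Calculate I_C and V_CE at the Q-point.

I_C ≈ 2.6 mA, V_CE ≈ 15 V

Thevenize the base divider: V_Th = V_CC·R_2/(R_1+R_2) = 21×12/162 = 1.56 V, R_Th = R_1‖R_2 = 11.1 kΩ.
Base-emitter loop: V_Th = I_B·R_Th + V_BE + (β+1)I_B·R_E, so I_B = (1.56 − 0.7) / (11.1 + 76×0.18) = 0.0345 mA.
I_C = β·I_B = 75×0.0345 = 2.59 mA, and I_E = (β+1)I_B = 2.62 mA.
V_CE = V_CC − I_C·R_C − I_E·R_E = 21 − 2.59×2.2 − 2.62×0.18 = 14.8 V.
V_CE = 14.8 V > 0.2 V confirms active-region operation.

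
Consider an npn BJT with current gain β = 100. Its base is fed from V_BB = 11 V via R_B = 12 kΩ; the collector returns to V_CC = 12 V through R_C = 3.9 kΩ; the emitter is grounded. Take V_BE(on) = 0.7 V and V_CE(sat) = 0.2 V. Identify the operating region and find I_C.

saturation; I_C ≈ 3 mA

Assume active: I_B = (11 − 0.7)/12 = 0.858 mA, giving I_C = β·I_B = 85.8 mA.
But then V_CE = 12 − 85.8×3.9 = -323 V < V_CE(sat) = 0.2 V — impossible in the active region.
So the transistor is saturated. With V_CE = 0.2 V, I_C = (V_CC − 0.2)/R_C = 11.8/3.9 = 3.03 mA.
Check: β·I_B = 85.8 mA > I_C = 3.03 mA, confirming saturation.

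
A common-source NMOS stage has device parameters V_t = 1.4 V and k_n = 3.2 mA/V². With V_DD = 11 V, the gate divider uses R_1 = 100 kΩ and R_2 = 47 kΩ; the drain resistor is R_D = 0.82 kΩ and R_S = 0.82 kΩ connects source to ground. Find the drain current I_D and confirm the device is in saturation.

I_D ≈ 1.4 mA

V_G = V_DD·R_2/(R_1+R_2) = 11×47/147 = 3.52 V.
Assume saturation: I_D = (k_n/2)(V_GS − V_t)² with V_GS = V_G − I_D·R_S = 3.52 − 0.82·I_D.
Substituting gives 1.08·I_D² − 6.56·I_D + 7.17 = 0, with roots I_D = 1.43 or 4.66 mA.
The root I_D = 4.66 mA gives V_GS = -0.307 V ≤ V_t, so take I_D = 1.43 mA.
Then V_GS = 2.35 V and V_DS = V_DD − I_D(R_D+R_S) = 11 − 1.43×1.64 = 8.66 V.
Saturation requires V_DS ≥ V_GS − V_t = 0.945 V; 8.66 ≥ 0.945 ✓.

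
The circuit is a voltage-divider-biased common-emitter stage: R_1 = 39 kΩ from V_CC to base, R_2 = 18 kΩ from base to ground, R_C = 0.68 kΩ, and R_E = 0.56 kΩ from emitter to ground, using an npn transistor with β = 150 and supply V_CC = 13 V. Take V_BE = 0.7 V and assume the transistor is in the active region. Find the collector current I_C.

I_C ≈ 5.3 mA

Thevenize the base divider: V_Th = V_CC·R_2/(R_1+R_2) = 13×18/57 = 4.11 V, R_Th = R_1‖R_2 = 12.3 kΩ.
Base-emitter loop: V_Th = I_B·R_Th + V_BE + (β+1)I_B·R_E, so I_B = (4.11 − 0.7) / (12.3 + 151×0.56) = 0.0352 mA.
I_C = β·I_B = 150×0.0352 = 5.27 mA, and I_E = (β+1)I_B = 5.31 mA.
V_CE = V_CC − I_C·R_C − I_E·R_E = 13 − 5.27×0.68 − 5.31×0.56 = 6.44 V.
V_CE = 6.44 V > 0.2 V confirms active-region operation.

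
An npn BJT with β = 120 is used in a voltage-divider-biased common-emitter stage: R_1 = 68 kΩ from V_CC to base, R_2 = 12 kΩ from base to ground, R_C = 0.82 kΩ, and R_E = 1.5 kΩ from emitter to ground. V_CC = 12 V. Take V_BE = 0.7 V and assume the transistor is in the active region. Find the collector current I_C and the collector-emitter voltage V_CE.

I_C ≈ 0.69 mA, V_CE ≈ 10 V

Thevenize the base divider: V_Th = V_CC·R_2/(R_1+R_2) = 12×12/80 = 1.8 V, R_Th = R_1‖R_2 = 10.2 kΩ.
Base-emitter loop: V_Th = I_B·R_Th + V_BE + (β+1)I_B·R_E, so I_B = (1.8 − 0.7) / (10.2 + 121×1.5) = 0.00574 mA.
I_C = β·I_B = 120×0.00574 = 0.689 mA, and I_E = (β+1)I_B = 0.694 mA.
V_CE = V_CC − I_C·R_C − I_E·R_E = 12 − 0.689×0.82 − 0.694×1.5 = 10.4 V.
V_CE = 10.4 V > 0.2 V confirms active-region operation.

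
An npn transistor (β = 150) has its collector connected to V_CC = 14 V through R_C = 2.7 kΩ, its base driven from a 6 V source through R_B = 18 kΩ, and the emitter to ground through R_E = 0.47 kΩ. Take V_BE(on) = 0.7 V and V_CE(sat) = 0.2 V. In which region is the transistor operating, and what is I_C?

saturation; I_C ≈ 4.3 mA

Assume active: I_B = (6 − 0.7)/(18 + 151×0.47) = 0.0596 mA, I_C = β·I_B = 8.94 mA.
Then V_CE = 14 − 8.94×2.7 − 9×0.47 = -14.4 V < 0.2 V — the active assumption fails.
Re-solve with V_CE = 0.2 V. KCL at the emitter: V_E/R_E = (V_BB−0.7−V_E)/R_B + (V_CC−0.2−V_E)/R_C, giving V_E = 2.12 V.
I_C = (V_CC − 0.2 − V_E)/R_C = (13.8 − 2.12)/2.7 = 4.33 mA.
Check: I_B = (5.3 − 2.12)/18 = 0.177 mA, and β·I_B = 26.5 mA > I_C, confirming saturation.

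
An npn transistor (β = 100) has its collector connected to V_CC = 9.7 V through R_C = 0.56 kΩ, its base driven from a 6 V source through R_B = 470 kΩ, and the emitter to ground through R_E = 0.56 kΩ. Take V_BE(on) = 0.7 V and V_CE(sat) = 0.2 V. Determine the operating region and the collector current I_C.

Assume active. Base-emitter loop: I_B = (V_BB − V_BE)/(R_B + (β+1)R_E) = (6 − 0.7)/(470 + 101×0.56) = 0.0101 mA.
I_C = β·I_B = 100×0.0101 = 1.01 mA.
V_CE = V_CC − I_C·R_C − I_E·R_E = 9.7 − 1.01×0.56 − 1.02×0.56 = 8.57 V > V_CE(sat), so the active-region assumption holds.

active; I_C ≈ 1 mA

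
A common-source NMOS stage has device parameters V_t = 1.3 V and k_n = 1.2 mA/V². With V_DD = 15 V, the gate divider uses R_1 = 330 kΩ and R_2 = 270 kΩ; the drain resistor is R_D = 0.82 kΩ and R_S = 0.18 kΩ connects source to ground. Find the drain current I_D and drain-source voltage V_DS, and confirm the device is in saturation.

V_G = V_DD·R_2/(R_1+R_2) = 15×270/600 = 6.75 V.
Assume saturation: I_D = (k_n/2)(V_GS − V_t)² with V_GS = V_G − I_D·R_S = 6.75 − 0.18·I_D.
Substituting gives 0.0194·I_D² − 2.18·I_D + 17.8 = 0, with roots I_D = 8.89 or 103 mA.
The root I_D = 103 mA gives V_GS = -11.8 V ≤ V_t, so take I_D = 8.89 mA.
Then V_GS = 5.15 V and V_DS = V_DD − I_D(R_D+R_S) = 15 − 8.89×1 = 6.11 V.
Saturation requires V_DS ≥ V_GS − V_t = 3.85 V; 6.11 ≥ 3.85 ✓.

I_D ≈ 8.9 mA, V_DS ≈ 6.1 V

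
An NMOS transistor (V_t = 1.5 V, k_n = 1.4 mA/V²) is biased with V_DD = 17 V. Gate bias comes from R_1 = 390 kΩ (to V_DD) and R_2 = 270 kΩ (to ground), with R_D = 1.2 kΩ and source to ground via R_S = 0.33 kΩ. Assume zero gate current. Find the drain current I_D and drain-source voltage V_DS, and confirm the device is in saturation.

I_D ≈ 7 mA, V_DS ≈ 6.3 V

V_G = V_DD·R_2/(R_1+R_2) = 17×270/660 = 6.95 V.
Assume saturation: I_D = (k_n/2)(V_GS − V_t)² with V_GS = V_G − I_D·R_S = 6.95 − 0.33·I_D.
Substituting gives 0.0762·I_D² − 3.52·I_D + 20.8 = 0, with roots I_D = 6.97 or 39.2 mA.
The root I_D = 39.2 mA gives V_GS = -5.98 V ≤ V_t, so take I_D = 6.97 mA.
Then V_GS = 4.66 V and V_DS = V_DD − I_D(R_D+R_S) = 17 − 6.97×1.53 = 6.34 V.
Saturation requires V_DS ≥ V_GS − V_t = 3.16 V; 6.34 ≥ 3.16 ✓.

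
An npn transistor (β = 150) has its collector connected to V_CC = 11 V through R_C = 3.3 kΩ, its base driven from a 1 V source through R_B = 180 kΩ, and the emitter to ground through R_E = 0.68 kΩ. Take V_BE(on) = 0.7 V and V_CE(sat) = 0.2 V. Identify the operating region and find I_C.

Assume active. Base-emitter loop: I_B = (V_BB − V_BE)/(R_B + (β+1)R_E) = (1 − 0.7)/(180 + 151×0.68) = 0.00106 mA.
I_C = β·I_B = 150×0.00106 = 0.159 mA.
V_CE = V_CC − I_C·R_C − I_E·R_E = 11 − 0.159×3.3 − 0.16×0.68 = 10.4 V > V_CE(sat), so the active-region assumption holds.

active; I_C ≈ 0.16 mA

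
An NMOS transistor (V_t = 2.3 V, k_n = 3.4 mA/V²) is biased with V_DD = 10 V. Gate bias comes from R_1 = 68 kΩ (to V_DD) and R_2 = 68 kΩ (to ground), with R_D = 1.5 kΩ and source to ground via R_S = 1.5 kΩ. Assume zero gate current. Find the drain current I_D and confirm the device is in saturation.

V_G = V_DD·R_2/(R_1+R_2) = 10×68/136 = 5 V.
Assume saturation: I_D = (k_n/2)(V_GS − V_t)² with V_GS = V_G − I_D·R_S = 5 − 1.5·I_D.
Substituting gives 3.82·I_D² − 14.8·I_D + 12.4 = 0, with roots I_D = 1.23 or 2.63 mA.
The root I_D = 2.63 mA gives V_GS = 1.06 V ≤ V_t, so take I_D = 1.23 mA.
Then V_GS = 3.15 V and V_DS = V_DD − I_D(R_D+R_S) = 10 − 1.23×3 = 6.3 V.
Saturation requires V_DS ≥ V_GS − V_t = 0.851 V; 6.3 ≥ 0.851 ✓.

I_D ≈ 1.2 mA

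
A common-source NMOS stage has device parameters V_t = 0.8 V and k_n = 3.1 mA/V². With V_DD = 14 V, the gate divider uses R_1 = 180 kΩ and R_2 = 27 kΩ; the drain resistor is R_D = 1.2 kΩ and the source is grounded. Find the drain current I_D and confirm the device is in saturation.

V_G = V_DD·R_2/(R_1+R_2) = 14×27/207 = 1.83 V. With the source grounded, V_GS = V_G = 1.83 V.
Assume saturation: I_D = (k_n/2)(V_GS − V_t)² = (3.1/2)×(1.83 − 0.8)² = 1.55×1.03² = 1.63 mA.
V_DS = V_DD − I_D·R_D = 14 − 1.63×1.2 = 12 V.
Saturation requires V_DS ≥ V_GS − V_t = 1.03 V; 12 ≥ 1.03 ✓.

I_D ≈ 1.6 mA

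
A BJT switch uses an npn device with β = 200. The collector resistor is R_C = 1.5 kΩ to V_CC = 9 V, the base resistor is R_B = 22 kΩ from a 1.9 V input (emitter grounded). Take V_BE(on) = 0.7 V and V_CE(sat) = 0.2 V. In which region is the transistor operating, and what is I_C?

Assume active: I_B = (1.9 − 0.7)/22 = 0.0545 mA, giving I_C = β·I_B = 10.9 mA.
But then V_CE = 9 − 10.9×1.5 = -7.36 V < V_CE(sat) = 0.2 V — impossible in the active region.
So the transistor is saturated. With V_CE = 0.2 V, I_C = (V_CC − 0.2)/R_C = 8.8/1.5 = 5.87 mA.
Check: β·I_B = 10.9 mA > I_C = 5.87 mA, confirming saturation.

saturation; I_C ≈ 5.9 mA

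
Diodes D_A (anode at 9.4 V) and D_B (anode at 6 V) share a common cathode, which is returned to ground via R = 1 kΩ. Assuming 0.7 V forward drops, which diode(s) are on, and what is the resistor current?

Only D_A conducts; I_R ≈ 8.7 mA

Assume both conduct. Then node N would need to be at both 9.4−0.7 = 8.7 V and 6−0.7 = 5.3 V, which is impossible.
Assume only D_A conducts: V_N = 9.4 − 0.7 = 8.7 V, so I_R = 8.7/1 = 8.7 mA.
Check D_B: its anode-to-cathode voltage is 6 − 8.7 = -2.7 V < 0.7 V, so it is off. The assumption is consistent.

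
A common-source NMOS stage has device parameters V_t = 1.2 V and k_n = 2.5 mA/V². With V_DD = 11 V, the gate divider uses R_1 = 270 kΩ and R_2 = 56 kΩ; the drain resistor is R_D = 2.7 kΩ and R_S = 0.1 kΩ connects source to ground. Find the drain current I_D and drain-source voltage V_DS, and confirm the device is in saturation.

V_G = V_DD·R_2/(R_1+R_2) = 11×56/326 = 1.89 V.
Assume saturation: I_D = (k_n/2)(V_GS − V_t)² with V_GS = V_G − I_D·R_S = 1.89 − 0.1·I_D.
Substituting gives 0.0125·I_D² − 1.17·I_D + 0.594 = 0, with roots I_D = 0.51 or 93.3 mA.
The root I_D = 93.3 mA gives V_GS = -7.44 V ≤ V_t, so take I_D = 0.51 mA.
Then V_GS = 1.84 V and V_DS = V_DD − I_D(R_D+R_S) = 11 − 0.51×2.8 = 9.57 V.
Saturation requires V_DS ≥ V_GS − V_t = 0.639 V; 9.57 ≥ 0.639 ✓.

I_D ≈ 0.51 mA, V_DS ≈ 9.6 V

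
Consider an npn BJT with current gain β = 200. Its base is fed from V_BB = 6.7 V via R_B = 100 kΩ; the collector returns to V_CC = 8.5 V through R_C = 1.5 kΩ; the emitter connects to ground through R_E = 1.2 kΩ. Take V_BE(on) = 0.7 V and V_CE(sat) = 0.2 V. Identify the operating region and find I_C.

Assume active: I_B = (6.7 − 0.7)/(100 + 201×1.2) = 0.0176 mA, I_C = β·I_B = 3.52 mA.
Then V_CE = 8.5 − 3.52×1.5 − 3.53×1.2 = -1.02 V < 0.2 V — the active assumption fails.
Re-solve with V_CE = 0.2 V. KCL at the emitter: V_E/R_E = (V_BB−0.7−V_E)/R_B + (V_CC−0.2−V_E)/R_C, giving V_E = 3.7 V.
I_C = (V_CC − 0.2 − V_E)/R_C = (8.3 − 3.7)/1.5 = 3.06 mA.
Check: I_B = (6 − 3.7)/100 = 0.023 mA, and β·I_B = 4.59 mA > I_C, confirming saturation.

saturation; I_C ≈ 3.1 mA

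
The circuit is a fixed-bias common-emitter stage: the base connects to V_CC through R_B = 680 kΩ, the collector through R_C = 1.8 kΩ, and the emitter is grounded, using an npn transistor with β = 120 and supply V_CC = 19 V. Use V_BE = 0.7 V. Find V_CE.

Base loop: V_CC = I_B·R_B + V_BE, so I_B = (19 − 0.7)/680 kΩ = 0.0269 mA.
In the active region I_C = β·I_B = 120 × 0.0269 = 3.23 mA.
Collector loop: V_CE = V_CC − I_C·R_C = 19 − 3.23×1.8 = 13.2 V.
Since V_CE = 13.2 V > V_CE(sat) ≈ 0.2 V, the transistor is in the active region as assumed.

V_CE ≈ 13 V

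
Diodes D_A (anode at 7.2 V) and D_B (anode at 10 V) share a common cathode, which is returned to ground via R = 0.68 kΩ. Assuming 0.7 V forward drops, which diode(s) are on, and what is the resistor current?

Only D_B conducts; I_R ≈ 14 mA

Assume both conduct. Then node N would need to be at both 7.2−0.7 = 6.5 V and 10−0.7 = 9.3 V, which is impossible.
Assume only D_B conducts: V_N = 10 − 0.7 = 9.3 V, so I_R = 9.3/0.68 = 13.7 mA.
Check D_A: its anode-to-cathode voltage is 7.2 − 9.3 = -2.1 V < 0.7 V, so it is off. The assumption is consistent.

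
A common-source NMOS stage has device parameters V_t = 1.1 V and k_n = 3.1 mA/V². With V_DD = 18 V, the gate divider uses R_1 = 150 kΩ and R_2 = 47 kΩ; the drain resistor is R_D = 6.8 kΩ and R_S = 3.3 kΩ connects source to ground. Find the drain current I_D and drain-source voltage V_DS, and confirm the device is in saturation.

V_G = V_DD·R_2/(R_1+R_2) = 18×47/197 = 4.29 V.
Assume saturation: I_D = (k_n/2)(V_GS − V_t)² with V_GS = V_G − I_D·R_S = 4.29 − 3.3·I_D.
Substituting gives 16.9·I_D² − 33.7·I_D + 15.8 = 0, with roots I_D = 0.756 or 1.24 mA.
The root I_D = 1.24 mA gives V_GS = 0.206 V ≤ V_t, so take I_D = 0.756 mA.
Then V_GS = 1.8 V and V_DS = V_DD − I_D(R_D+R_S) = 18 − 0.756×10.1 = 10.4 V.
Saturation requires V_DS ≥ V_GS − V_t = 0.699 V; 10.4 ≥ 0.699 ✓.

I_D ≈ 0.76 mA, V_DS ≈ 10 V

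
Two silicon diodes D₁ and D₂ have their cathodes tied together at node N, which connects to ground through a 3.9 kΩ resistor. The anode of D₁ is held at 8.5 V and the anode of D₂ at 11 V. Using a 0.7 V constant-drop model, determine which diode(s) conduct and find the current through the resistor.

Only D₂ conducts; I_R ≈ 2.6 mA

Assume both conduct. Then node N would need to be at both 8.5−0.7 = 7.8 V and 11−0.7 = 10.3 V, which is impossible.
Assume only D₂ conducts: V_N = 11 − 0.7 = 10.3 V, so I_R = 10.3/3.9 = 2.64 mA.
Check D₁: its anode-to-cathode voltage is 8.5 − 10.3 = -1.8 V < 0.7 V, so it is off. The assumption is consistent.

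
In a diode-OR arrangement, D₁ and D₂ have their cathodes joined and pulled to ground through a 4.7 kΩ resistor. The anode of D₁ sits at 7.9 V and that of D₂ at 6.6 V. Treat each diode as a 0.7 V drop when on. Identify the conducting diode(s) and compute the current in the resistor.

Only D₁ conducts; I_R ≈ 1.5 mA

Assume both conduct. Then node N would need to be at both 7.9−0.7 = 7.2 V and 6.6−0.7 = 5.9 V, which is impossible.
Assume only D₁ conducts: V_N = 7.9 − 0.7 = 7.2 V, so I_R = 7.2/4.7 = 1.53 mA.
Check D₂: its anode-to-cathode voltage is 6.6 − 7.2 = -0.6 V < 0.7 V, so it is off. The assumption is consistent.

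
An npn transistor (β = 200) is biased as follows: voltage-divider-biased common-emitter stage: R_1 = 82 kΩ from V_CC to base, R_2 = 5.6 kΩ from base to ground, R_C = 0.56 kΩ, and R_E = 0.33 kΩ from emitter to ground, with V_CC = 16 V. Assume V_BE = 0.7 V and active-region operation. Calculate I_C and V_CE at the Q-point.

Thevenize the base divider: V_Th = V_CC·R_2/(R_1+R_2) = 16×5.6/87.6 = 1.02 V, R_Th = R_1‖R_2 = 5.24 kΩ.
Base-emitter loop: V_Th = I_B·R_Th + V_BE + (β+1)I_B·R_E, so I_B = (1.02 − 0.7) / (5.24 + 201×0.33) = 0.00451 mA.
I_C = β·I_B = 200×0.00451 = 0.902 mA, and I_E = (β+1)I_B = 0.907 mA.
V_CE = V_CC − I_C·R_C − I_E·R_E = 16 − 0.902×0.56 − 0.907×0.33 = 15.2 V.
V_CE = 15.2 V > 0.2 V confirms active-region operation.

I_C ≈ 0.9 mA, V_CE ≈ 15 V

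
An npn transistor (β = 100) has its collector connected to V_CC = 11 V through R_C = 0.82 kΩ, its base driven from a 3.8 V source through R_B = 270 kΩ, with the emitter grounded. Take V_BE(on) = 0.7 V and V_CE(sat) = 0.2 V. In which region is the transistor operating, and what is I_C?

Assume active. Base-emitter loop: I_B = (V_BB − V_BE)/R_B = (3.8 − 0.7)/270 = 0.0115 mA.
I_C = β·I_B = 100×0.0115 = 1.15 mA.
V_CE = V_CC − I_C·R_C = 11 − 1.15×0.82 = 10.1 V > V_CE(sat), so the active-region assumption holds.

active; I_C ≈ 1.1 mA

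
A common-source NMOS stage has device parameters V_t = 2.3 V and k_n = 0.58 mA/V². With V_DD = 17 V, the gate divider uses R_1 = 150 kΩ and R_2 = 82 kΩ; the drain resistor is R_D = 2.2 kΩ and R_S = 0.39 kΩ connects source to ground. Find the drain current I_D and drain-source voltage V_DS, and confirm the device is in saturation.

I_D ≈ 2.3 mA, V_DS ≈ 11 V

V_G = V_DD·R_2/(R_1+R_2) = 17×82/232 = 6.01 V.
Assume saturation: I_D = (k_n/2)(V_GS − V_t)² with V_GS = V_G − I_D·R_S = 6.01 − 0.39·I_D.
Substituting gives 0.0441·I_D² − 1.84·I_D + 3.99 = 0, with roots I_D = 2.3 or 39.4 mA.
The root I_D = 39.4 mA gives V_GS = -9.36 V ≤ V_t, so take I_D = 2.3 mA.
Then V_GS = 5.11 V and V_DS = V_DD − I_D(R_D+R_S) = 17 − 2.3×2.59 = 11.1 V.
Saturation requires V_DS ≥ V_GS − V_t = 2.81 V; 11.1 ≥ 2.81 ✓.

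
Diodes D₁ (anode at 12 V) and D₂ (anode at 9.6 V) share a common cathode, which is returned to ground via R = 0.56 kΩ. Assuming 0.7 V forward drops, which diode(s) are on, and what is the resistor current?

Assume both conduct. Then node N would need to be at both 12−0.7 = 11.3 V and 9.6−0.7 = 8.9 V, which is impossible.
Assume only D₁ conducts: V_N = 12 − 0.7 = 11.3 V, so I_R = 11.3/0.56 = 20.2 mA.
Check D₂: its anode-to-cathode voltage is 9.6 − 11.3 = -1.7 V < 0.7 V, so it is off. The assumption is consistent.

Only D₁ conducts; I_R ≈ 20 mA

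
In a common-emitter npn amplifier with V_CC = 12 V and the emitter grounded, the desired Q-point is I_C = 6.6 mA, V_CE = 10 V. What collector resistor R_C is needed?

R_C ≈ 0.3 kΩ

Collector loop: V_CC = I_C·R_C + V_CE.
R_C = (V_CC − V_CE)/I_C = (12 − 10)/6.6 = 0.303 kΩ.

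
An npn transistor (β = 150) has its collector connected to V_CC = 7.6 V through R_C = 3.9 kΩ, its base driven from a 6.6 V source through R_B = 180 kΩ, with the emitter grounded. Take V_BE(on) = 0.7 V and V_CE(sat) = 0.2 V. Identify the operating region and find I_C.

saturation; I_C ≈ 1.9 mA

Assume active: I_B = (6.6 − 0.7)/180 = 0.0328 mA, giving I_C = β·I_B = 4.92 mA.
But then V_CE = 7.6 − 4.92×3.9 = -11.6 V < V_CE(sat) = 0.2 V — impossible in the active region.
So the transistor is saturated. With V_CE = 0.2 V, I_C = (V_CC − 0.2)/R_C = 7.4/3.9 = 1.9 mA.
Check: β·I_B = 4.92 mA > I_C = 1.9 mA, confirming saturation.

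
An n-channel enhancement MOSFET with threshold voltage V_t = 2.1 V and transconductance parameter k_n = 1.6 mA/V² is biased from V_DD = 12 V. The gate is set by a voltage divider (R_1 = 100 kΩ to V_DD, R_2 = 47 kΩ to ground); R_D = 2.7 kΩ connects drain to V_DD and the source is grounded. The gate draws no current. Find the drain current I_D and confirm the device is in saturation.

I_D ≈ 2.4 mA

V_G = V_DD·R_2/(R_1+R_2) = 12×47/147 = 3.84 V. With the source grounded, V_GS = V_G = 3.84 V.
Assume saturation: I_D = (k_n/2)(V_GS − V_t)² = (1.6/2)×(3.84 − 2.1)² = 0.8×1.74² = 2.41 mA.
V_DS = V_DD − I_D·R_D = 12 − 2.41×2.7 = 5.48 V.
Saturation requires V_DS ≥ V_GS − V_t = 1.74 V; 5.48 ≥ 1.74 ✓.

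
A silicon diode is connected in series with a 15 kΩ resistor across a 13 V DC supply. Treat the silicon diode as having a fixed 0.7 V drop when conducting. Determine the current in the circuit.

I ≈ 0.82 mA

KVL around the loop: 13 = V_D + I·R = 0.7 + I × 15 kΩ.
So I = (13 − 0.7) / 15 kΩ = 12.3 / 15 = 0.82 mA.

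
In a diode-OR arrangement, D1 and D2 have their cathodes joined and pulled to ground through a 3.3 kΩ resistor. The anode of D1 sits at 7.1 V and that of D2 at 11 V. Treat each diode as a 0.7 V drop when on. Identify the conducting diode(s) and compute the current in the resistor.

Only D2 conducts; I_R ≈ 3.1 mA

Assume both conduct. Then node N would need to be at both 7.1−0.7 = 6.4 V and 11−0.7 = 10.3 V, which is impossible.
Assume only D2 conducts: V_N = 11 − 0.7 = 10.3 V, so I_R = 10.3/3.3 = 3.12 mA.
Check D1: its anode-to-cathode voltage is 7.1 − 10.3 = -3.2 V < 0.7 V, so it is off. The assumption is consistent.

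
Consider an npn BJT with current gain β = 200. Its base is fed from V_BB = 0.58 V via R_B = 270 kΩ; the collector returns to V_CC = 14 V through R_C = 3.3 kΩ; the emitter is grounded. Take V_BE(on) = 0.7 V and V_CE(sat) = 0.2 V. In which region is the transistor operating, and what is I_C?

V_BB = 0.58 V ≤ V_BE(on) = 0.7 V, so the base-emitter junction is not forward biased.
The transistor is in cutoff: I_B = I_C = 0.

cutoff; I_C ≈ 0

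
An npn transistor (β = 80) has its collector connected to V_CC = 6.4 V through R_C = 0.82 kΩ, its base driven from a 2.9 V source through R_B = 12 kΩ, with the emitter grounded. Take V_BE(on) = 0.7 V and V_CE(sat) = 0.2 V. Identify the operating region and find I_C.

Assume active: I_B = (2.9 − 0.7)/12 = 0.183 mA, giving I_C = β·I_B = 14.7 mA.
But then V_CE = 6.4 − 14.7×0.82 = -5.63 V < V_CE(sat) = 0.2 V — impossible in the active region.
So the transistor is saturated. With V_CE = 0.2 V, I_C = (V_CC − 0.2)/R_C = 6.2/0.82 = 7.56 mA.
Check: β·I_B = 14.7 mA > I_C = 7.56 mA, confirming saturation.

saturation; I_C ≈ 7.6 mA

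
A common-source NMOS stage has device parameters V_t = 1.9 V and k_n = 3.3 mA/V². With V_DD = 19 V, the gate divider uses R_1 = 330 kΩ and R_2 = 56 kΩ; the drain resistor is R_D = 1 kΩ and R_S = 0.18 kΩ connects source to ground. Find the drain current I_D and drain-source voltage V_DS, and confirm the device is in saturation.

V_G = V_DD·R_2/(R_1+R_2) = 19×56/386 = 2.76 V.
Assume saturation: I_D = (k_n/2)(V_GS − V_t)² with V_GS = V_G − I_D·R_S = 2.76 − 0.18·I_D.
Substituting gives 0.0535·I_D² − 1.51·I_D + 1.21 = 0, with roots I_D = 0.826 or 27.4 mA.
The root I_D = 27.4 mA gives V_GS = -2.17 V ≤ V_t, so take I_D = 0.826 mA.
Then V_GS = 2.61 V and V_DS = V_DD − I_D(R_D+R_S) = 19 − 0.826×1.18 = 18 V.
Saturation requires V_DS ≥ V_GS − V_t = 0.708 V; 18 ≥ 0.708 ✓.

I_D ≈ 0.83 mA, V_DS ≈ 18 V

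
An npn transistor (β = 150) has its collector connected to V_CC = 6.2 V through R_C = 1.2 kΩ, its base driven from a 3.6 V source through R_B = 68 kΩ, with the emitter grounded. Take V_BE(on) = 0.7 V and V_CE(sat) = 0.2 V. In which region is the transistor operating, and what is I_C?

saturation; I_C ≈ 5 mA

Assume active: I_B = (3.6 − 0.7)/68 = 0.0426 mA, giving I_C = β·I_B = 6.4 mA.
But then V_CE = 6.2 − 6.4×1.2 = -1.48 V < V_CE(sat) = 0.2 V — impossible in the active region.
So the transistor is saturated. With V_CE = 0.2 V, I_C = (V_CC − 0.2)/R_C = 6/1.2 = 5 mA.
Check: β·I_B = 6.4 mA > I_C = 5 mA, confirming saturation.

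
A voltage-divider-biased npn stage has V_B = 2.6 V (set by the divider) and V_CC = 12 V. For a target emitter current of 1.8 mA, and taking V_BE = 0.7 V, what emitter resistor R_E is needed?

V_E = V_B − V_BE = 2.6 − 0.7 = 1.9 V.
R_E = V_E / I_E = 1.9 / 1.8 = 1.06 kΩ.

R_E ≈ 1.1 kΩ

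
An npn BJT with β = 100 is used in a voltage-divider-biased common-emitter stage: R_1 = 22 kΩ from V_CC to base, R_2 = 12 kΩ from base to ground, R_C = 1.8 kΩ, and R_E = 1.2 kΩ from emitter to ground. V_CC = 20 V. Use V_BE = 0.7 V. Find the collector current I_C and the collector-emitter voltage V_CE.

I_C ≈ 4.9 mA, V_CE ≈ 5.1 V

Thevenize the base divider: V_Th = V_CC·R_2/(R_1+R_2) = 20×12/34 = 7.06 V, R_Th = R_1‖R_2 = 7.76 kΩ.
Base-emitter loop: V_Th = I_B·R_Th + V_BE + (β+1)I_B·R_E, so I_B = (7.06 − 0.7) / (7.76 + 101×1.2) = 0.0493 mA.
I_C = β·I_B = 100×0.0493 = 4.93 mA, and I_E = (β+1)I_B = 4.98 mA.
V_CE = V_CC − I_C·R_C − I_E·R_E = 20 − 4.93×1.8 − 4.98×1.2 = 5.15 V.
V_CE = 5.15 V > 0.2 V confirms active-region operation.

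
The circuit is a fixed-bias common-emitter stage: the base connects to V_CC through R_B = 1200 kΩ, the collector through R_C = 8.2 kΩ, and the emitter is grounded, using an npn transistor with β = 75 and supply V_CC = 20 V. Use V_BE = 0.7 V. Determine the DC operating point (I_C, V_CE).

I_C ≈ 1.2 mA, V_CE ≈ 10 V

Base loop: V_CC = I_B·R_B + V_BE, so I_B = (20 − 0.7)/1200 kΩ = 0.0161 mA.
In the active region I_C = β·I_B = 75 × 0.0161 = 1.21 mA.
Collector loop: V_CE = V_CC − I_C·R_C = 20 − 1.21×8.2 = 10.1 V.
Since V_CE = 10.1 V > V_CE(sat) ≈ 0.2 V, the transistor is in the active region as assumed.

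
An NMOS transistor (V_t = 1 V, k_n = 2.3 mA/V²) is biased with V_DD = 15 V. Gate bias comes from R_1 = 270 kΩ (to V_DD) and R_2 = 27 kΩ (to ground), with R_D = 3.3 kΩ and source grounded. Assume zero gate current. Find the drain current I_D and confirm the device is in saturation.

I_D ≈ 0.15 mA

V_G = V_DD·R_2/(R_1+R_2) = 15×27/297 = 1.36 V. With the source grounded, V_GS = V_G = 1.36 V.
Assume saturation: I_D = (k_n/2)(V_GS − V_t)² = (2.3/2)×(1.36 − 1)² = 1.15×0.364² = 0.152 mA.
V_DS = V_DD − I_D·R_D = 15 − 0.152×3.3 = 14.5 V.
Saturation requires V_DS ≥ V_GS − V_t = 0.364 V; 14.5 ≥ 0.364 ✓.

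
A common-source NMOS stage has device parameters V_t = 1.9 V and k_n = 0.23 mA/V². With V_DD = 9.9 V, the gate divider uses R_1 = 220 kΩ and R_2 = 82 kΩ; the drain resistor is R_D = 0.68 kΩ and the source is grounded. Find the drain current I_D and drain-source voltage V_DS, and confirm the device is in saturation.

I_D ≈ 0.071 mA, V_DS ≈ 9.9 V

V_G = V_DD·R_2/(R_1+R_2) = 9.9×82/302 = 2.69 V. With the source grounded, V_GS = V_G = 2.69 V.
Assume saturation: I_D = (k_n/2)(V_GS − V_t)² = (0.23/2)×(2.69 − 1.9)² = 0.115×0.788² = 0.0714 mA.
V_DS = V_DD − I_D·R_D = 9.9 − 0.0714×0.68 = 9.85 V.
Saturation requires V_DS ≥ V_GS − V_t = 0.788 V; 9.85 ≥ 0.788 ✓.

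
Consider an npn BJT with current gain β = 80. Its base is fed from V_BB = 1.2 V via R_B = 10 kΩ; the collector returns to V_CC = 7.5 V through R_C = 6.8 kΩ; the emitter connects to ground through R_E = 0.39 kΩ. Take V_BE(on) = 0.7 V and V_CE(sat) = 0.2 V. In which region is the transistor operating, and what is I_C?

Assume active. Base-emitter loop: I_B = (V_BB − V_BE)/(R_B + (β+1)R_E) = (1.2 − 0.7)/(10 + 81×0.39) = 0.012 mA.
I_C = β·I_B = 80×0.012 = 0.962 mA.
V_CE = V_CC − I_C·R_C − I_E·R_E = 7.5 − 0.962×6.8 − 0.974×0.39 = 0.58 V > V_CE(sat), so the active-region assumption holds.

active; I_C ≈ 0.96 mA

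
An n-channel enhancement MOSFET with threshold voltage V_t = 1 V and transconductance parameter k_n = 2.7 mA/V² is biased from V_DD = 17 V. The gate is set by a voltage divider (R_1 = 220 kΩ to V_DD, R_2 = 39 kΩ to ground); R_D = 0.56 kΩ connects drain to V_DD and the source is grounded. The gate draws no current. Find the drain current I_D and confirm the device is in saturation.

V_G = V_DD·R_2/(R_1+R_2) = 17×39/259 = 2.56 V. With the source grounded, V_GS = V_G = 2.56 V.
Assume saturation: I_D = (k_n/2)(V_GS − V_t)² = (2.7/2)×(2.56 − 1)² = 1.35×1.56² = 3.28 mA.
V_DS = V_DD − I_D·R_D = 17 − 3.28×0.56 = 15.2 V.
Saturation requires V_DS ≥ V_GS − V_t = 1.56 V; 15.2 ≥ 1.56 ✓.

I_D ≈ 3.3 mA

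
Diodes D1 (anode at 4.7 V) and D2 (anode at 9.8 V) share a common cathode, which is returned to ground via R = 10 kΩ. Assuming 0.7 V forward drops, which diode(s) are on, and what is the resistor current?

Only D2 conducts; I_R ≈ 0.91 mA

Assume both conduct. Then node N would need to be at both 4.7−0.7 = 4 V and 9.8−0.7 = 9.1 V, which is impossible.
Assume only D2 conducts: V_N = 9.8 − 0.7 = 9.1 V, so I_R = 9.1/10 = 0.91 mA.
Check D1: its anode-to-cathode voltage is 4.7 − 9.1 = -4.4 V < 0.7 V, so it is off. The assumption is consistent.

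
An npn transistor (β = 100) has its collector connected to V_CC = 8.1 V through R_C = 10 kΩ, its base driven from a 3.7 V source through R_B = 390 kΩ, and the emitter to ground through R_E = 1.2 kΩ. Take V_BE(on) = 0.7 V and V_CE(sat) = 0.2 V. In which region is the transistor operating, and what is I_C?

active; I_C ≈ 0.59 mA

Assume active. Base-emitter loop: I_B = (V_BB − V_BE)/(R_B + (β+1)R_E) = (3.7 − 0.7)/(390 + 101×1.2) = 0.00587 mA.
I_C = β·I_B = 100×0.00587 = 0.587 mA.
V_CE = V_CC − I_C·R_C − I_E·R_E = 8.1 − 0.587×10 − 0.593×1.2 = 1.52 V > V_CE(sat), so the active-region assumption holds.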